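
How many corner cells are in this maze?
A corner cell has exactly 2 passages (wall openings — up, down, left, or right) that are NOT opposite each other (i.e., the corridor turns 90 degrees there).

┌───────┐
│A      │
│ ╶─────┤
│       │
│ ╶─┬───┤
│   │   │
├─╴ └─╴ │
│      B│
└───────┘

Counting corner cells (2 non-opposite passages):
Total corners: 5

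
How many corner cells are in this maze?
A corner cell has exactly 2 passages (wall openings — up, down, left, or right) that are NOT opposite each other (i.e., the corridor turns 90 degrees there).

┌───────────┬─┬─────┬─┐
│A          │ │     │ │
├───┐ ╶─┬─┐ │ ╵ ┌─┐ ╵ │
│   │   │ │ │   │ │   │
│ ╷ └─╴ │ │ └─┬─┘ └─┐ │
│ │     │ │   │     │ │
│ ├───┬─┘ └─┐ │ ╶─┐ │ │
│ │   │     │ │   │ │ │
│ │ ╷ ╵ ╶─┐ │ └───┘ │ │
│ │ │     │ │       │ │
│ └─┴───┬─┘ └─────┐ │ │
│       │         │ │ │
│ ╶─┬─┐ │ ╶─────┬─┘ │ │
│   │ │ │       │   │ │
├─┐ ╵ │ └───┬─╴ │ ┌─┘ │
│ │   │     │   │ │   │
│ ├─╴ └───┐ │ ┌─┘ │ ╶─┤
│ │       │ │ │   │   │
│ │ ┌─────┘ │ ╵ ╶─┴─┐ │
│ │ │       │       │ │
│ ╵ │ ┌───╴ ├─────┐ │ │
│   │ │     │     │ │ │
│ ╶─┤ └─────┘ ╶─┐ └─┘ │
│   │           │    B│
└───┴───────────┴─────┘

Counting corner cells (2 non-opposite passages):
Total corners: 54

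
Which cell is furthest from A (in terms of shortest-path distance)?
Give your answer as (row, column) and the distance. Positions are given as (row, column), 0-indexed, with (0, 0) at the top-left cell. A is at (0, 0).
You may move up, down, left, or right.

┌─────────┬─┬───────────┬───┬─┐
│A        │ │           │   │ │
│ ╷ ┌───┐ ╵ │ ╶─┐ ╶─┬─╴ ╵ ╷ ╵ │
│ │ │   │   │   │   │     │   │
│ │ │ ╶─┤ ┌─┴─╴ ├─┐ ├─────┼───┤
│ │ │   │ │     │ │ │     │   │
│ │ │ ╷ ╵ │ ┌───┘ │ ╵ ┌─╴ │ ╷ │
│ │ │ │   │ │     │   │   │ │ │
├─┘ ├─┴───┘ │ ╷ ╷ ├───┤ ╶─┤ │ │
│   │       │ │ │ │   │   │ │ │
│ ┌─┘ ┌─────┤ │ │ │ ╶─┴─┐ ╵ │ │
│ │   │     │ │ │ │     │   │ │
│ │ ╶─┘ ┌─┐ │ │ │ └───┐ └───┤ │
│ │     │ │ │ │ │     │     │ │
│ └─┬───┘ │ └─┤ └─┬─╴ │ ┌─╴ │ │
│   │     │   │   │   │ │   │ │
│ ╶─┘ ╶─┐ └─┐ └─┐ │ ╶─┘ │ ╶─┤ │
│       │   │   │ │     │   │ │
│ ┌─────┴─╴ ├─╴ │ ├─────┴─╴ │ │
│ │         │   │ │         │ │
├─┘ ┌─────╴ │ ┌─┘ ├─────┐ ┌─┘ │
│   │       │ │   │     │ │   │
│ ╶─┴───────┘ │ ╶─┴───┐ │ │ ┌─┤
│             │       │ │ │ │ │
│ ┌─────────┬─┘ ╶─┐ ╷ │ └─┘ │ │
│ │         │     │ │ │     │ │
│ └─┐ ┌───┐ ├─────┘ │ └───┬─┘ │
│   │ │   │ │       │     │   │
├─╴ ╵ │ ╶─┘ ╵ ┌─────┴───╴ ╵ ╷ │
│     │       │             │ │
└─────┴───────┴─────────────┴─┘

Computing BFS distances from A to all cells:
Furthest cell: (10, 9)
Distance: 95 steps

Path from A to the furthest cell:

┌─────────┬─┬───────────┬───┬─┐
│A ↓      │ │↱ → ↓      │   │ │
│ ╷ ┌───┐ ╵ │ ╶─┐ ╶─┬─╴ ╵ ╷ ╵ │
│ │↓│   │   │↑ ↰│↳ ↓│     │   │
│ │ │ ╶─┤ ┌─┴─╴ ├─┐ ├─────┼───┤
│ │↓│   │ │↱ → ↑│ │↓│↱ → ↓│↱ ↓│
│ │ │ ╷ ╵ │ ┌───┘ │ ╵ ┌─╴ │ ╷ │
│ │↓│ │   │↑│     │↳ ↑│↓ ↲│↑│↓│
├─┘ ├─┴───┘ │ ╷ ╷ ├───┤ ╶─┤ │ │
│↓ ↲│↱ → → ↑│ │ │ │   │↳ ↓│↑│↓│
│ ┌─┘ ┌─────┤ │ │ │ ╶─┴─┐ ╵ │ │
│↓│↱ ↑│↓ ← ↰│ │ │ │     │↳ ↑│↓│
│ │ ╶─┘ ┌─┐ │ │ │ └───┐ └───┤ │
│↓│↑ ← ↲│ │↑│ │ │     │     │↓│
│ └─┬───┘ │ └─┤ └─┬─╴ │ ┌─╴ │ │
│↓  │↱ → ↓│↑ ↰│   │   │ │   │↓│
│ ╶─┘ ╶─┐ └─┐ └─┐ │ ╶─┘ │ ╶─┤ │
│↳ → ↑  │↳ ↓│↑ ↰│ │     │   │↓│
│ ┌─────┴─╴ ├─╴ │ ├─────┴─╴ │ │
│ │↓ ← ← ← ↲│↱ ↑│ │         │↓│
├─┘ ┌─────╴ │ ┌─┘ ├─────┐ ┌─┘ │
│↓ ↲│       │↑│   │B ← ↰│ │↓ ↲│
│ ╶─┴───────┘ │ ╶─┴───┐ │ │ ┌─┤
│↳ → → → → → ↑│       │↑│ │↓│ │
│ ┌─────────┬─┘ ╶─┐ ╷ │ └─┘ │ │
│ │         │     │ │ │↑ ← ↲│ │
│ └─┐ ┌───┐ ├─────┘ │ └───┬─┘ │
│   │ │   │ │       │     │   │
├─╴ ╵ │ ╶─┘ ╵ ┌─────┴───╴ ╵ ╷ │
│     │       │             │ │
└─────┴───────┴─────────────┴─┘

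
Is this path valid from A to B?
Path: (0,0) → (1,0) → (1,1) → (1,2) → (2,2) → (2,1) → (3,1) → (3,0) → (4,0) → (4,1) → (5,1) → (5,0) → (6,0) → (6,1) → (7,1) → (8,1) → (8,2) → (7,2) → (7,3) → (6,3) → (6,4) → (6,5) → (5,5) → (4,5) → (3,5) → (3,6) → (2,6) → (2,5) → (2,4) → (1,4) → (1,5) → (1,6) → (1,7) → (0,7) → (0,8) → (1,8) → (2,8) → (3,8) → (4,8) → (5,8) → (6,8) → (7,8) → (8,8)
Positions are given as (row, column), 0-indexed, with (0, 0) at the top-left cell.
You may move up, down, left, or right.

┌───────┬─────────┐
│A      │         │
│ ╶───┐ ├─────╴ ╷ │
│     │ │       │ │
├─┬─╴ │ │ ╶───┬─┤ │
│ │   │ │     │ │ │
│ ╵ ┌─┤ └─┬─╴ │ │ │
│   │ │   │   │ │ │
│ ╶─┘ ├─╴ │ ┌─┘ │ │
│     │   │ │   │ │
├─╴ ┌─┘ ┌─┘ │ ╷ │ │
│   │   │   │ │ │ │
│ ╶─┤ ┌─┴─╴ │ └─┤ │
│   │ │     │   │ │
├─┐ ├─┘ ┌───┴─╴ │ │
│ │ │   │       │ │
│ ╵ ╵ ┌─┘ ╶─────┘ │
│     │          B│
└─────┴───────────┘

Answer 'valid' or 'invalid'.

Checking path validity:
Result: All consecutive moves are passable.

valid

Correct solution:

┌───────┬─────────┐
│A      │      ↱ ↓│
│ ╶───┐ ├─────╴ ╷ │
│↳ → ↓│ │↱ → → ↑│↓│
├─┬─╴ │ │ ╶───┬─┤ │
│ │↓ ↲│ │↑ ← ↰│ │↓│
│ ╵ ┌─┤ └─┬─╴ │ │ │
│↓ ↲│ │   │↱ ↑│ │↓│
│ ╶─┘ ├─╴ │ ┌─┘ │ │
│↳ ↓  │   │↑│   │↓│
├─╴ ┌─┘ ┌─┘ │ ╷ │ │
│↓ ↲│   │  ↑│ │ │↓│
│ ╶─┤ ┌─┴─╴ │ └─┤ │
│↳ ↓│ │↱ → ↑│   │↓│
├─┐ ├─┘ ┌───┴─╴ │ │
│ │↓│↱ ↑│       │↓│
│ ╵ ╵ ┌─┘ ╶─────┘ │
│  ↳ ↑│          B│
└─────┴───────────┘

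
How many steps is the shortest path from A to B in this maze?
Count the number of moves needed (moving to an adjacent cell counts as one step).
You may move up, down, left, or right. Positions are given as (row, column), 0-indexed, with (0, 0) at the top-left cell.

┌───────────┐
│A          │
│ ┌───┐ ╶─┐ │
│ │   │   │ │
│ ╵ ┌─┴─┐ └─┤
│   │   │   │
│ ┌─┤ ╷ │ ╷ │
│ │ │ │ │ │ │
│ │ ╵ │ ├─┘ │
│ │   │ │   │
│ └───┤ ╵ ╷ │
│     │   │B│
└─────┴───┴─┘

Using BFS to find shortest path:
Start: (0, 0), End: (5, 5)
Path found:
(0,0) → (0,1) → (0,2) → (0,3) → (1,3) → (1,4) → (2,4) → (2,5) → (3,5) → (4,5) → (5,5)
Number of steps: 10

Solution:

┌───────────┐
│A → → ↓    │
│ ┌───┐ ╶─┐ │
│ │   │↳ ↓│ │
│ ╵ ┌─┴─┐ └─┤
│   │   │↳ ↓│
│ ┌─┤ ╷ │ ╷ │
│ │ │ │ │ │↓│
│ │ ╵ │ ├─┘ │
│ │   │ │  ↓│
│ └───┤ ╵ ╷ │
│     │   │B│
└─────┴───┴─┘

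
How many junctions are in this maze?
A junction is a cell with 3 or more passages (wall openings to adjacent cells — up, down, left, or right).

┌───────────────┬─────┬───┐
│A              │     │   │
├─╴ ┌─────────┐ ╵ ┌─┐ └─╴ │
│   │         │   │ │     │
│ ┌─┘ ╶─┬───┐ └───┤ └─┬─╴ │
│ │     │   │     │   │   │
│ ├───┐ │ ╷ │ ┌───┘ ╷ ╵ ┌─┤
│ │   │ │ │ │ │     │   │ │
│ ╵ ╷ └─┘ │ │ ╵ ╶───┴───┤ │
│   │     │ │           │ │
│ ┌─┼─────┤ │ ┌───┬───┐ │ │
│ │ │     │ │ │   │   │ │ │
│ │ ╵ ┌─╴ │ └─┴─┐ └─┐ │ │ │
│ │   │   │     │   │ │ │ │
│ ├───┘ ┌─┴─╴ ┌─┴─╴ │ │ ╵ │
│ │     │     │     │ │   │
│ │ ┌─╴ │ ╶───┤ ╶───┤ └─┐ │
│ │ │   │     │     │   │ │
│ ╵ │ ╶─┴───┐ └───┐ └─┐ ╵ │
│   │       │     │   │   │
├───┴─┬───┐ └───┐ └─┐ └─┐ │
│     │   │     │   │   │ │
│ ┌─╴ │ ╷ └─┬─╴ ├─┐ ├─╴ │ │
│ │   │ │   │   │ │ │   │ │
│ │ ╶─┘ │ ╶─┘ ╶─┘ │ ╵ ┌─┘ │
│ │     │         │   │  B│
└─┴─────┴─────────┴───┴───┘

Checking each cell for number of passages:

Junctions found (3+ passages):
  (0, 1): 3 passages
  (1, 12): 3 passages
  (2, 2): 3 passages
  (2, 6): 3 passages
  (2, 9): 3 passages
  (4, 0): 3 passages
  (4, 6): 3 passages
  (4, 7): 3 passages
  (6, 6): 3 passages
  (7, 3): 3 passages
  (7, 12): 3 passages
  (9, 12): 3 passages
  (11, 4): 3 passages
  (12, 6): 3 passages
Total junctions: 14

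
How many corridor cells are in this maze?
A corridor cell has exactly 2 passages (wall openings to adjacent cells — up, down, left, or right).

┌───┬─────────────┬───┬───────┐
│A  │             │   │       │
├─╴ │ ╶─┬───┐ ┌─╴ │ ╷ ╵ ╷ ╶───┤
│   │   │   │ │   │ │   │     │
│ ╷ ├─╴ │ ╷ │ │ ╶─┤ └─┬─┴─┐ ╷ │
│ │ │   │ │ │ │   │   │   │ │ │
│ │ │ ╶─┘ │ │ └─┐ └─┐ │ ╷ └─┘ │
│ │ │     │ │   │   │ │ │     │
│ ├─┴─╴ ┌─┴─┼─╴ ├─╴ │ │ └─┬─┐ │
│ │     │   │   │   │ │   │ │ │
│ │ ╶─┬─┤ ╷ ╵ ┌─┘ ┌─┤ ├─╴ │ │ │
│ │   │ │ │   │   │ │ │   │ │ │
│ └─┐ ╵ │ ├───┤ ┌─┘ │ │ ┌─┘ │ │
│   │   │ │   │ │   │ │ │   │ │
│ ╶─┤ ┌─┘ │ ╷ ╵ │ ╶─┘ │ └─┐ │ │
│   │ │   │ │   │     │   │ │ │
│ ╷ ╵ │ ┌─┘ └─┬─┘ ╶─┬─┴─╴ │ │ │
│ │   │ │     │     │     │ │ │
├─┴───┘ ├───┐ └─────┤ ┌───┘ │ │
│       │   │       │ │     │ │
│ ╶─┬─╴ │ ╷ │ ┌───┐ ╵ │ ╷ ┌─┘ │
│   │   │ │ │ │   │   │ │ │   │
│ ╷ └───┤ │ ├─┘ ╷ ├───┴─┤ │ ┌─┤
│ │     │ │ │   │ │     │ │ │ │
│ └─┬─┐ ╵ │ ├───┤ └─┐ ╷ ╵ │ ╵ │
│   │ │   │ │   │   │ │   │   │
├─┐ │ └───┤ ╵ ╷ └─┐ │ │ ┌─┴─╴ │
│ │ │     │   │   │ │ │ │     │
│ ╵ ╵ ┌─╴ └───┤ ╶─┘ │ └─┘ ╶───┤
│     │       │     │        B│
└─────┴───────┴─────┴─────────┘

Counting cells with exactly 2 passages:
Total corridor cells: 173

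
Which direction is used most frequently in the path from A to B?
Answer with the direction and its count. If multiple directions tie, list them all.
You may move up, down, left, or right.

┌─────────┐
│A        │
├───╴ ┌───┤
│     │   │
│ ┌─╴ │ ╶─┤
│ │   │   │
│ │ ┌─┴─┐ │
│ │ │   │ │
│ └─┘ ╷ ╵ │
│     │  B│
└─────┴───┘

Directions: right, right, down, left, left, down, down, down, right, right, up, right, down, right
Counts: {'right': 6, 'down': 5, 'left': 2, 'up': 1}
Most common: right (6 times)

Solution:

┌─────────┐
│A → ↓    │
├───╴ ┌───┤
│↓ ← ↲│   │
│ ┌─╴ │ ╶─┤
│↓│   │   │
│ │ ┌─┴─┐ │
│↓│ │↱ ↓│ │
│ └─┘ ╷ ╵ │
│↳ → ↑│↳ B│
└─────┴───┘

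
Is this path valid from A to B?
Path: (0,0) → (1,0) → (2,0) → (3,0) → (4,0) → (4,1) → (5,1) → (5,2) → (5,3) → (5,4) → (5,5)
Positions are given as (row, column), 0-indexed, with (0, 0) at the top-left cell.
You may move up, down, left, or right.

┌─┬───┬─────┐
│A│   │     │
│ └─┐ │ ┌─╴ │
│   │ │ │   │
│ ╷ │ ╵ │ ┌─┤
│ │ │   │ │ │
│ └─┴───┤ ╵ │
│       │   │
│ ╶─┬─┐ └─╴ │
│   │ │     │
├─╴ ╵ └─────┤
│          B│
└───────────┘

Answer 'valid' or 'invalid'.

Checking path validity:
Result: All consecutive moves are passable.

valid

Correct solution:

┌─┬───┬─────┐
│A│   │     │
│ └─┐ │ ┌─╴ │
│↓  │ │ │   │
│ ╷ │ ╵ │ ┌─┤
│↓│ │   │ │ │
│ └─┴───┤ ╵ │
│↓      │   │
│ ╶─┬─┐ └─╴ │
│↳ ↓│ │     │
├─╴ ╵ └─────┤
│  ↳ → → → B│
└───────────┘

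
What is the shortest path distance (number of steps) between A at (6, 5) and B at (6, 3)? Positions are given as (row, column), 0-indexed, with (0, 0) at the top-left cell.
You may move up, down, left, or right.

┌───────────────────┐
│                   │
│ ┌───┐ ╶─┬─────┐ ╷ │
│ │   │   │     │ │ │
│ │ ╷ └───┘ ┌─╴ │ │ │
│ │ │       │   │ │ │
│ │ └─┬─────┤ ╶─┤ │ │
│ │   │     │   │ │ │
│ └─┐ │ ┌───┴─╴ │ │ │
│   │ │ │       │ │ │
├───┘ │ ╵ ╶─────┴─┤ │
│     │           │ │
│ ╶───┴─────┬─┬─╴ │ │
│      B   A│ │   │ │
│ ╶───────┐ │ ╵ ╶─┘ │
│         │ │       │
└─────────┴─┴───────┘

Finding path from (6, 5) to (6, 3):
Path: (6,5) → (6,4) → (6,3)
Distance: 2 steps

Solution:

┌───────────────────┐
│                   │
│ ┌───┐ ╶─┬─────┐ ╷ │
│ │   │   │     │ │ │
│ │ ╷ └───┘ ┌─╴ │ │ │
│ │ │       │   │ │ │
│ │ └─┬─────┤ ╶─┤ │ │
│ │   │     │   │ │ │
│ └─┐ │ ┌───┴─╴ │ │ │
│   │ │ │       │ │ │
├───┘ │ ╵ ╶─────┴─┤ │
│     │           │ │
│ ╶───┴─────┬─┬─╴ │ │
│      B ← A│ │   │ │
│ ╶───────┐ │ ╵ ╶─┘ │
│         │ │       │
└─────────┴─┴───────┘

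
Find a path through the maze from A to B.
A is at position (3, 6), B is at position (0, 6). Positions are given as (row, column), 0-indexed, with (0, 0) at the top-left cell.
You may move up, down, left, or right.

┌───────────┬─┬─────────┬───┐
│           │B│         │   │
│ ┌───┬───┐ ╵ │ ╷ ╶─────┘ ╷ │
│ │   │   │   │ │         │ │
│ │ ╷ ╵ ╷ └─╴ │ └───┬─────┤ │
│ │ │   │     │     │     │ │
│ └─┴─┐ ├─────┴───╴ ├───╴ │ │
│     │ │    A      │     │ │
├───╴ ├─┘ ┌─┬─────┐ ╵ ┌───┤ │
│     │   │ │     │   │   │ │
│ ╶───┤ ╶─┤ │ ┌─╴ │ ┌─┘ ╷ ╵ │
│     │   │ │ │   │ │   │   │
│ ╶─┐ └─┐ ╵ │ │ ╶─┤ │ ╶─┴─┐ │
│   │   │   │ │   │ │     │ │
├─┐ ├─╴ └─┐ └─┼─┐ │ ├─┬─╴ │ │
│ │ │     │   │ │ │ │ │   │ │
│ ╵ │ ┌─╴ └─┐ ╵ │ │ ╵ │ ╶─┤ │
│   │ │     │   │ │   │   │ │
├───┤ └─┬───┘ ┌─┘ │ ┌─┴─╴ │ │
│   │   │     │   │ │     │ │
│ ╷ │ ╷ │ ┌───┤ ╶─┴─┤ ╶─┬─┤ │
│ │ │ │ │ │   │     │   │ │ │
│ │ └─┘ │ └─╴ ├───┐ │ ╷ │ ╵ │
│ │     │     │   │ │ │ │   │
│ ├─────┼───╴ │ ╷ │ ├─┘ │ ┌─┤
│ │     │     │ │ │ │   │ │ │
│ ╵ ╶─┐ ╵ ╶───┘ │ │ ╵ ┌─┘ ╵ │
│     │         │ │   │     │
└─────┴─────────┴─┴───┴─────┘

Finding the shortest path from (3, 6) to (0, 6):
Path length: 65 steps
Directions: left → left → down → left → down → right → down → right → down → right → down → down → left → left → down → down → right → right → down → left → left → down → left → up → left → left → down → left → up → up → up → up → right → down → down → right → right → up → up → left → up → up → right → up → left → up → left → left → up → right → right → up → left → left → up → up → up → right → right → right → right → right → down → right → up

Solution:

┌───────────┬─┬─────────┬───┐
│↱ → → → → ↓│B│         │   │
│ ┌───┬───┐ ╵ │ ╷ ╶─────┘ ╷ │
│↑│   │   │↳ ↑│ │         │ │
│ │ ╷ ╵ ╷ └─╴ │ └───┬─────┤ │
│↑│ │   │     │     │     │ │
│ └─┴─┐ ├─────┴───╴ ├───╴ │ │
│↑ ← ↰│ │↓ ← A      │     │ │
├───╴ ├─┘ ┌─┬─────┐ ╵ ┌───┤ │
│↱ → ↑│↓ ↲│ │     │   │   │ │
│ ╶───┤ ╶─┤ │ ┌─╴ │ ┌─┘ ╷ ╵ │
│↑ ← ↰│↳ ↓│ │ │   │ │   │   │
│ ╶─┐ └─┐ ╵ │ │ ╶─┤ │ ╶─┴─┐ │
│   │↑ ↰│↳ ↓│ │   │ │     │ │
├─┐ ├─╴ └─┐ └─┼─┐ │ ├─┬─╴ │ │
│ │ │↱ ↑  │↳ ↓│ │ │ │ │   │ │
│ ╵ │ ┌─╴ └─┐ ╵ │ │ ╵ │ ╶─┤ │
│   │↑│     │↓  │ │   │   │ │
├───┤ └─┬───┘ ┌─┘ │ ┌─┴─╴ │ │
│↱ ↓│↑ ↰│↓ ← ↲│   │ │     │ │
│ ╷ │ ╷ │ ┌───┤ ╶─┴─┤ ╶─┬─┤ │
│↑│↓│ │↑│↓│   │     │   │ │ │
│ │ └─┘ │ └─╴ ├───┐ │ ╷ │ ╵ │
│↑│↳ → ↑│↳ → ↓│   │ │ │ │   │
│ ├─────┼───╴ │ ╷ │ ├─┘ │ ┌─┤
│↑│↓ ← ↰│↓ ← ↲│ │ │ │   │ │ │
│ ╵ ╶─┐ ╵ ╶───┘ │ │ ╵ ┌─┘ ╵ │
│↑ ↲  │↑ ↲      │ │   │     │
└─────┴─────────┴─┴───┴─────┘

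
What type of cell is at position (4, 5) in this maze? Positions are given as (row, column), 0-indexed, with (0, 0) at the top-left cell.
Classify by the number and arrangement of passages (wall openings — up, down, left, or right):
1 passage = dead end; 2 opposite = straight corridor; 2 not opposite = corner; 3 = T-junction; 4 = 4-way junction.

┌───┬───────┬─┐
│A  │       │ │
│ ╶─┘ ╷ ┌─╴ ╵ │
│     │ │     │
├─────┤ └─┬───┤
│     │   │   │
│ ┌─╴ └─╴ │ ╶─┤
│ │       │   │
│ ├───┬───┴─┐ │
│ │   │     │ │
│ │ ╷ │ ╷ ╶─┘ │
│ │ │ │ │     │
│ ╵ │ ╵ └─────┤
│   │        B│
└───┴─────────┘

Checking cell at (4, 5):
Number of passages: 1
Cell type: dead end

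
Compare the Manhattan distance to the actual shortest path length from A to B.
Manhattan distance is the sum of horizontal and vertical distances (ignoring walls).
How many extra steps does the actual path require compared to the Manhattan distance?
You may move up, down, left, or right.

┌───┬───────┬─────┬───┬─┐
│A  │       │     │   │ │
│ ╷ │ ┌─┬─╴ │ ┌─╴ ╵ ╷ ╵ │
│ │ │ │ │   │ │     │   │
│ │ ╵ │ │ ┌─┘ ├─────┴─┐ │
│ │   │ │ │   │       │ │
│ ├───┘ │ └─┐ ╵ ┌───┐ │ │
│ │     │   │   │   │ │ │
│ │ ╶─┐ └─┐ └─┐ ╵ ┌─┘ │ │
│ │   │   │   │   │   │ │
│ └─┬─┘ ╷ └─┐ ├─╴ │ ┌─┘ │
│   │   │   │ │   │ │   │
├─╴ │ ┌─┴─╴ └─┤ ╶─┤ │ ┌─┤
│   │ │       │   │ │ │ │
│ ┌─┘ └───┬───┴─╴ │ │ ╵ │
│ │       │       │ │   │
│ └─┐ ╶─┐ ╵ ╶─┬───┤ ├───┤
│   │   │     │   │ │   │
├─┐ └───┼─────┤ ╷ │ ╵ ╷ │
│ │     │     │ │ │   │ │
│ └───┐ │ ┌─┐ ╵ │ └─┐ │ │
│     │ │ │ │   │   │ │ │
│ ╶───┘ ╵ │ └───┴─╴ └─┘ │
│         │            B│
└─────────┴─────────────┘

Manhattan distance: |11 - 0| + |11 - 0| = 22
Actual path length: 32
Extra steps: 32 - 22 = 10

Solution:

┌───┬───────┬─────┬───┬─┐
│A  │       │     │   │ │
│ ╷ │ ┌─┬─╴ │ ┌─╴ ╵ ╷ ╵ │
│↓│ │ │ │   │ │     │   │
│ │ ╵ │ │ ┌─┘ ├─────┴─┐ │
│↓│   │ │ │   │       │ │
│ ├───┘ │ └─┐ ╵ ┌───┐ │ │
│↓│     │   │   │   │ │ │
│ │ ╶─┐ └─┐ └─┐ ╵ ┌─┘ │ │
│↓│   │   │   │   │   │ │
│ └─┬─┘ ╷ └─┐ ├─╴ │ ┌─┘ │
│↳ ↓│   │   │ │   │ │   │
├─╴ │ ┌─┴─╴ └─┤ ╶─┤ │ ┌─┤
│↓ ↲│ │       │   │ │ │ │
│ ┌─┘ └───┬───┴─╴ │ │ ╵ │
│↓│       │       │ │   │
│ └─┐ ╶─┐ ╵ ╶─┬───┤ ├───┤
│↳ ↓│   │     │↱ ↓│ │   │
├─┐ └───┼─────┤ ╷ │ ╵ ╷ │
│ │↳ → ↓│↱ → ↓│↑│↓│   │ │
│ └───┐ │ ┌─┐ ╵ │ └─┐ │ │
│     │↓│↑│ │↳ ↑│↳ ↓│ │ │
│ ╶───┘ ╵ │ └───┴─╴ └─┘ │
│      ↳ ↑│        ↳ → B│
└─────────┴─────────────┘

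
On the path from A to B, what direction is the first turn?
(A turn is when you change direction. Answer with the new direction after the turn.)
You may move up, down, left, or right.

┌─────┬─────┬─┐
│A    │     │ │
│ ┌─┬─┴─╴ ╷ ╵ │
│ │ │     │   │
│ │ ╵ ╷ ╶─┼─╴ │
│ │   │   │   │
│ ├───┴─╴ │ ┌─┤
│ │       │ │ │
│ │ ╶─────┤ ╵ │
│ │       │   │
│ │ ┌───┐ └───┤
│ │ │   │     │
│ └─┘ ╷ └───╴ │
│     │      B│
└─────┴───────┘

Directions: down, down, down, down, down, down, right, right, up, right, down, right, right, right
First turn direction: right

Solution:

┌─────┬─────┬─┐
│A    │     │ │
│ ┌─┬─┴─╴ ╷ ╵ │
│↓│ │     │   │
│ │ ╵ ╷ ╶─┼─╴ │
│↓│   │   │   │
│ ├───┴─╴ │ ┌─┤
│↓│       │ │ │
│ │ ╶─────┤ ╵ │
│↓│       │   │
│ │ ┌───┐ └───┤
│↓│ │↱ ↓│     │
│ └─┘ ╷ └───╴ │
│↳ → ↑│↳ → → B│
└─────┴───────┘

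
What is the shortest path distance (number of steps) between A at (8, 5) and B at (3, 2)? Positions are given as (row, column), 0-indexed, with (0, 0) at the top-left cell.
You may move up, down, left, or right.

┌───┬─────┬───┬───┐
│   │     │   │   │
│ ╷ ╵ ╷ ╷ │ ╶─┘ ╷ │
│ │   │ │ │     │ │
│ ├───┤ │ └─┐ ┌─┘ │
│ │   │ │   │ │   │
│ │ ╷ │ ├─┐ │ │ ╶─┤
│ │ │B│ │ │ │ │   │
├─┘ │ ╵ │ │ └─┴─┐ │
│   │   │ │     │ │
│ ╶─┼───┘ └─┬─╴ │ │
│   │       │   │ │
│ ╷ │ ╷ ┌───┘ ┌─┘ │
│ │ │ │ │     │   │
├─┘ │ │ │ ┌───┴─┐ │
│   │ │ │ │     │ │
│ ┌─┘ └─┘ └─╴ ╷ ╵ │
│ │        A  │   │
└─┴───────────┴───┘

Finding path from (8, 5) to (3, 2):
Path: (8,5) → (8,4) → (7,4) → (6,4) → (6,5) → (6,6) → (5,6) → (5,7) → (4,7) → (4,6) → (4,5) → (3,5) → (2,5) → (2,4) → (1,4) → (0,4) → (0,3) → (1,3) → (2,3) → (3,3) → (4,3) → (4,2) → (3,2)
Distance: 22 steps

Solution:

┌───┬─────┬───┬───┐
│   │  ↓ ↰│   │   │
│ ╷ ╵ ╷ ╷ │ ╶─┘ ╷ │
│ │   │↓│↑│     │ │
│ ├───┤ │ └─┐ ┌─┘ │
│ │   │↓│↑ ↰│ │   │
│ │ ╷ │ ├─┐ │ │ ╶─┤
│ │ │B│↓│ │↑│ │   │
├─┘ │ ╵ │ │ └─┴─┐ │
│   │↑ ↲│ │↑ ← ↰│ │
│ ╶─┼───┘ └─┬─╴ │ │
│   │       │↱ ↑│ │
│ ╷ │ ╷ ┌───┘ ┌─┘ │
│ │ │ │ │↱ → ↑│   │
├─┘ │ │ │ ┌───┴─┐ │
│   │ │ │↑│     │ │
│ ┌─┘ └─┘ └─╴ ╷ ╵ │
│ │      ↑ A  │   │
└─┴───────────┴───┘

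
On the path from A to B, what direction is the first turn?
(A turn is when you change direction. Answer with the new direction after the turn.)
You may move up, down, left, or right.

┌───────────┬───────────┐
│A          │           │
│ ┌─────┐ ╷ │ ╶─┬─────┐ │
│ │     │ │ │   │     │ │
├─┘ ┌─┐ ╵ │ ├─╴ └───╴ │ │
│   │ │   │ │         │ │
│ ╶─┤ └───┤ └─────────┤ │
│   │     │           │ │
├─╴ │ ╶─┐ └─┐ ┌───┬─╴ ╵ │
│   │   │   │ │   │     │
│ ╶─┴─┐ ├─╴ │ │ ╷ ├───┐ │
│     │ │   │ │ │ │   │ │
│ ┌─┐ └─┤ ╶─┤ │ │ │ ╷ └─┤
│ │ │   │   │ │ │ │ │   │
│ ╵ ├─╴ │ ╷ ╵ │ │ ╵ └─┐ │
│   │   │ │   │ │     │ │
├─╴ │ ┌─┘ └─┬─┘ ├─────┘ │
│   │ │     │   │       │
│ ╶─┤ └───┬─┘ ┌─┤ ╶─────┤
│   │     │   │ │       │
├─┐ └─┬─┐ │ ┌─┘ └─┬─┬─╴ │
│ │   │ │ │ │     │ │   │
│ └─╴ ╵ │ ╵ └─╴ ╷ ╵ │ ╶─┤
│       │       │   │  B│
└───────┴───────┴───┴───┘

Directions: right, right, right, right, down, down, left, up, left, left, down, left, down, right, down, left, down, right, right, down, right, down, left, down, down, right, right, down, down, right, up, up, right, up, right, up, up, up, up, right, down, down, down, right, up, up, right, down, right, down, down, left, left, left, down, right, right, right, down, left, down, right
First turn direction: down

Solution:

┌───────────┬───────────┐
│A → → → ↓  │           │
│ ┌─────┐ ╷ │ ╶─┬─────┐ │
│ │↓ ← ↰│↓│ │   │     │ │
├─┘ ┌─┐ ╵ │ ├─╴ └───╴ │ │
│↓ ↲│ │↑ ↲│ │         │ │
│ ╶─┤ └───┤ └─────────┤ │
│↳ ↓│     │           │ │
├─╴ │ ╶─┐ └─┐ ┌───┬─╴ ╵ │
│↓ ↲│   │   │ │↱ ↓│     │
│ ╶─┴─┐ ├─╴ │ │ ╷ ├───┐ │
│↳ → ↓│ │   │ │↑│↓│↱ ↓│ │
│ ┌─┐ └─┤ ╶─┤ │ │ │ ╷ └─┤
│ │ │↳ ↓│   │ │↑│↓│↑│↳ ↓│
│ ╵ ├─╴ │ ╷ ╵ │ │ ╵ └─┐ │
│   │↓ ↲│ │   │↑│↳ ↑  │↓│
├─╴ │ ┌─┘ └─┬─┘ ├─────┘ │
│   │↓│     │↱ ↑│↓ ← ← ↲│
│ ╶─┤ └───┬─┘ ┌─┤ ╶─────┤
│   │↳ → ↓│↱ ↑│ │↳ → → ↓│
├─┐ └─┬─┐ │ ┌─┘ └─┬─┬─╴ │
│ │   │ │↓│↑│     │ │↓ ↲│
│ └─╴ ╵ │ ╵ └─╴ ╷ ╵ │ ╶─┤
│       │↳ ↑    │   │↳ B│
└───────┴───────┴───┴───┘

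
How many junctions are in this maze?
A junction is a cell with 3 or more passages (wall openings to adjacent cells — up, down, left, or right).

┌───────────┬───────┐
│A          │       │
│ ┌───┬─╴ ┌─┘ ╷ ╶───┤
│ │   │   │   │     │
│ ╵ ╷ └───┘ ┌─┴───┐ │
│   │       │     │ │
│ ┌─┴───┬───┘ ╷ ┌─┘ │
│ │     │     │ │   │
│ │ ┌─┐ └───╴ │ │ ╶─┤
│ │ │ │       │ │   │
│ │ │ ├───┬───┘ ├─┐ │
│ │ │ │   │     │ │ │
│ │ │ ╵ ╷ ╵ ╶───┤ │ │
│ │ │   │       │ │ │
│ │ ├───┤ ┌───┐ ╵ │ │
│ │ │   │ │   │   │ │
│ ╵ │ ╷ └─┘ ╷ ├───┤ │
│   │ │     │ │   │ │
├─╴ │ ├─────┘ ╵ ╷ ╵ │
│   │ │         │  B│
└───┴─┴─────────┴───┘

Checking each cell for number of passages:

Junctions found (3+ passages):
  (0, 4): 3 passages
  (0, 7): 3 passages
  (2, 0): 3 passages
  (2, 7): 3 passages
  (3, 6): 3 passages
  (6, 4): 3 passages
  (6, 5): 3 passages
  (8, 1): 3 passages
  (9, 6): 3 passages
Total junctions: 9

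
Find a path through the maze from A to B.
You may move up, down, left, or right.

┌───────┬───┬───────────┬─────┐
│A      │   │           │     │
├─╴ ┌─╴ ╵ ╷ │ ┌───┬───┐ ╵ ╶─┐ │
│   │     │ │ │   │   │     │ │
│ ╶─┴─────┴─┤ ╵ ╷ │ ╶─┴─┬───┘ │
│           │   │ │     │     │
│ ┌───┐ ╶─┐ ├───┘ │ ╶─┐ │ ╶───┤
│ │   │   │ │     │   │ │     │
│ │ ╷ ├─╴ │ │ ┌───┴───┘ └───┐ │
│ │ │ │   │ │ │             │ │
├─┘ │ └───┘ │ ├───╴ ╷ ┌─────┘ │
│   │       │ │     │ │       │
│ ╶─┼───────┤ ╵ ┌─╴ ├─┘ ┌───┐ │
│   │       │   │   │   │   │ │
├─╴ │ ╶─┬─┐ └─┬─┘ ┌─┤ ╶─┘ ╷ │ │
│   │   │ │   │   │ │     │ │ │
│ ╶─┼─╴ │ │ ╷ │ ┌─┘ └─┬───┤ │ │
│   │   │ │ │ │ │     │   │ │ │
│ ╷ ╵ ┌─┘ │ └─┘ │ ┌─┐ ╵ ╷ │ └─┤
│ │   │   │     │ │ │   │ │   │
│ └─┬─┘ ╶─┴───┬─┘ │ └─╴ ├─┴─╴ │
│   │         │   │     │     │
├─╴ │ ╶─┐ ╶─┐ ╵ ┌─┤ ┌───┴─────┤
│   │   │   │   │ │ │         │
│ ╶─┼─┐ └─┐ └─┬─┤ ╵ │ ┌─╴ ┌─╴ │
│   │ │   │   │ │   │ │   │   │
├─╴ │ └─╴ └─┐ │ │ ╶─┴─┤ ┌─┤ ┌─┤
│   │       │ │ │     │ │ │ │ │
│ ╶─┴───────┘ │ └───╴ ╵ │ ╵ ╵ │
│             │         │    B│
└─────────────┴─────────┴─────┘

Finding the shortest path through the maze:
Path length: 82 steps
Directions: right → down → left → down → right → right → right → right → right → down → down → down → left → left → left → up → up → left → down → down → left → down → right → down → left → down → down → down → right → down → left → down → right → down → left → down → right → right → right → right → right → right → up → up → left → up → left → up → right → right → down → right → up → right → up → up → right → right → down → right → down → left → left → down → down → left → down → right → right → down → right → up → up → right → up → right → right → down → left → down → down → right

Solution:

┌───────┬───┬───────────┬─────┐
│A ↓    │   │           │     │
├─╴ ┌─╴ ╵ ╷ │ ┌───┬───┐ ╵ ╶─┐ │
│↓ ↲│     │ │ │   │   │     │ │
│ ╶─┴─────┴─┤ ╵ ╷ │ ╶─┴─┬───┘ │
│↳ → → → → ↓│   │ │     │     │
│ ┌───┐ ╶─┐ ├───┘ │ ╶─┐ │ ╶───┤
│ │↓ ↰│   │↓│     │   │ │     │
│ │ ╷ ├─╴ │ │ ┌───┴───┘ └───┐ │
│ │↓│↑│   │↓│ │             │ │
├─┘ │ └───┘ │ ├───╴ ╷ ┌─────┘ │
│↓ ↲│↑ ← ← ↲│ │     │ │       │
│ ╶─┼───────┤ ╵ ┌─╴ ├─┘ ┌───┐ │
│↳ ↓│       │   │   │   │   │ │
├─╴ │ ╶─┬─┐ └─┬─┘ ┌─┤ ╶─┘ ╷ │ │
│↓ ↲│   │ │   │   │ │     │ │ │
│ ╶─┼─╴ │ │ ╷ │ ┌─┘ └─┬───┤ │ │
│↓  │   │ │ │ │ │↱ → ↓│   │ │ │
│ ╷ ╵ ┌─┘ │ └─┘ │ ┌─┐ ╵ ╷ │ └─┤
│↓│   │   │     │↑│ │↳ ↓│ │   │
│ └─┬─┘ ╶─┴───┬─┘ │ └─╴ ├─┴─╴ │
│↳ ↓│    ↱ → ↓│↱ ↑│↓ ← ↲│     │
├─╴ │ ╶─┐ ╶─┐ ╵ ┌─┤ ┌───┴─────┤
│↓ ↲│   │↑ ↰│↳ ↑│ │↓│    ↱ → ↓│
│ ╶─┼─┐ └─┐ └─┬─┤ ╵ │ ┌─╴ ┌─╴ │
│↳ ↓│ │   │↑ ↰│ │↓ ↲│ │↱ ↑│↓ ↲│
├─╴ │ └─╴ └─┐ │ │ ╶─┴─┤ ┌─┤ ┌─┤
│↓ ↲│       │↑│ │↳ → ↓│↑│ │↓│ │
│ ╶─┴───────┘ │ └───╴ ╵ │ ╵ ╵ │
│↳ → → → → → ↑│      ↳ ↑│  ↳ B│
└─────────────┴─────────┴─────┘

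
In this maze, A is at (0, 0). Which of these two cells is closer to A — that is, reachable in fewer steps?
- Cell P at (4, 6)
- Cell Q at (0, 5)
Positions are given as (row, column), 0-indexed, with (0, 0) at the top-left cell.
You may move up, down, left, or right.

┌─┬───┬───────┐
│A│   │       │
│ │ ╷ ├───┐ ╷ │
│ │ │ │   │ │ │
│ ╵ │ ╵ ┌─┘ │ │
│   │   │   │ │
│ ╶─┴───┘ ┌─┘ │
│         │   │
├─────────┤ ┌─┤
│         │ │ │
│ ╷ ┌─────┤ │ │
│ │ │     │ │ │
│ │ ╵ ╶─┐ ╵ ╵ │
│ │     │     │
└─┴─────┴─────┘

Shortest path A → P at (4, 6): 22 steps
Shortest path A → Q at (0, 5): 11 steps

Q is closer (11 steps vs 22 steps).

Path to P:

┌─┬───┬───────┐
│A│   │    ↱ ↓│
│ │ ╷ ├───┐ ╷ │
│↓│ │ │   │↑│↓│
│ ╵ │ ╵ ┌─┘ │ │
│↓  │   │↱ ↑│↓│
│ ╶─┴───┘ ┌─┘ │
│↳ → → → ↑│↓ ↲│
├─────────┤ ┌─┤
│         │↓│P│
│ ╷ ┌─────┤ │ │
│ │ │     │↓│↑│
│ │ ╵ ╶─┐ ╵ ╵ │
│ │     │  ↳ ↑│
└─┴─────┴─────┘

Path to Q:

┌─┬───┬───────┐
│A│   │    Q  │
│ │ ╷ ├───┐ ╷ │
│↓│ │ │   │↑│ │
│ ╵ │ ╵ ┌─┘ │ │
│↓  │   │↱ ↑│ │
│ ╶─┴───┘ ┌─┘ │
│↳ → → → ↑│   │
├─────────┤ ┌─┤
│         │ │ │
│ ╷ ┌─────┤ │ │
│ │ │     │ │ │
│ │ ╵ ╶─┐ ╵ ╵ │
│ │     │     │
└─┴─────┴─────┘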